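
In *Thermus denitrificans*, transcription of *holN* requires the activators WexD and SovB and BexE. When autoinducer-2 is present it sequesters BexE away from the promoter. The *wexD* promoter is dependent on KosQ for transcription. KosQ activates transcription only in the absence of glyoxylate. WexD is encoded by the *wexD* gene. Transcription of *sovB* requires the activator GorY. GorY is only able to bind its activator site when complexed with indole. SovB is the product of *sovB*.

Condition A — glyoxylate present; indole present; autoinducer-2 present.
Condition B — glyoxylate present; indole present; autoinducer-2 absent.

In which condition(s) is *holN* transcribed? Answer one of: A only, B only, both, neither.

Condition A:
Glyoxylate is present, so KosQ is inactive.
Required activator KosQ is absent, so *wexD* is not transcribed.
So WexD is not produced.
Indole is present, so GorY is active.
No repressor is bound and GorY is active, so *sovB* is transcribed.
So SovB is produced and active.
Autoinducer-2 is present, so BexE is inactive.
Required activator WexD is absent, so *holN* is not transcribed.
→ *holN* is OFF in A.
Condition B:
Glyoxylate is present, so KosQ is inactive.
Required activator KosQ is absent, so *wexD* is not transcribed.
So WexD is not produced.
Indole is present, so GorY is active.
No repressor is bound and GorY is active, so *sovB* is transcribed.
So SovB is produced and active.
Autoinducer-2 is absent, so BexE is active.
Required activator WexD is absent, so *holN* is not transcribed.
→ *holN* is OFF in B.

neither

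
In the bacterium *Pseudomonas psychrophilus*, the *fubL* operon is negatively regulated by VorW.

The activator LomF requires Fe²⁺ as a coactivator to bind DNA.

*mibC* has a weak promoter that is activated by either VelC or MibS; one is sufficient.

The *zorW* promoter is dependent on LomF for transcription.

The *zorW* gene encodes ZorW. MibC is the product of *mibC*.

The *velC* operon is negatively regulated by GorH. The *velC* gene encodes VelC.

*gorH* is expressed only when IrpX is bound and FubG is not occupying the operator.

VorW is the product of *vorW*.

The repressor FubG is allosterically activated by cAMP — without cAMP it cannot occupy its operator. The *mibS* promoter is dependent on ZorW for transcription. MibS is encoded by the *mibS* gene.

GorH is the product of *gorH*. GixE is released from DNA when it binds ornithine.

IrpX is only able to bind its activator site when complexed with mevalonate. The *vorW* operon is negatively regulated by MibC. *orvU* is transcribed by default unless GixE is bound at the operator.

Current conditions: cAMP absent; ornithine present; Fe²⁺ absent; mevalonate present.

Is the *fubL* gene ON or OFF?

OFF

cAMP is absent, so FubG is inactive.
Mevalonate is present, so IrpX is active.
No repressor is bound and IrpX is active, so *gorH* is transcribed.
So GorH is produced and active.
With repressor GorH bound, *velC* is not transcribed.
So VelC is not produced.
Fe²⁺ is absent, so LomF is inactive.
Required activator LomF is absent, so *zorW* is not transcribed.
So ZorW is not produced.
Required activator ZorW is absent, so *mibS* is not transcribed.
So MibS is not produced.
No activator is available at the *mibC* promoter, so *mibC* is not transcribed.
So MibC is not produced.
With no repressor bound, *vorW* is transcribed.
So VorW is produced and active.
With repressor VorW bound, *fubL* is not transcribed.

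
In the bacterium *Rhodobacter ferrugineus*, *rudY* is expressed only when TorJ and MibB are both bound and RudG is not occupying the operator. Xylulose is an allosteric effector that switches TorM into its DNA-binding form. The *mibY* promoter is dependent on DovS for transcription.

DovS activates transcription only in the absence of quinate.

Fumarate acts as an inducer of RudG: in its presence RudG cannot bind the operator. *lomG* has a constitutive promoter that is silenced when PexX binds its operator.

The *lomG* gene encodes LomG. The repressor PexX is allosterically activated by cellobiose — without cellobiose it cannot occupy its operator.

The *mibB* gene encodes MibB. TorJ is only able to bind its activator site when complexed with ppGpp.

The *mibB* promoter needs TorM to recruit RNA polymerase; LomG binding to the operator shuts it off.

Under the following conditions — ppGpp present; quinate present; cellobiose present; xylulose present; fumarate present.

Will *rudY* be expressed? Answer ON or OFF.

ppGpp is present, so TorJ is active.
Xylulose is present, so TorM is active.
Cellobiose is present, so PexX is active.
With repressor PexX bound, *lomG* is not transcribed.
So LomG is not produced.
No repressor is bound and TorM is active, so *mibB* is transcribed.
So MibB is produced and active.
Fumarate is present, so RudG is inactive.
No repressor is bound and TorJ and MibB are active, so *rudY* is transcribed.

ON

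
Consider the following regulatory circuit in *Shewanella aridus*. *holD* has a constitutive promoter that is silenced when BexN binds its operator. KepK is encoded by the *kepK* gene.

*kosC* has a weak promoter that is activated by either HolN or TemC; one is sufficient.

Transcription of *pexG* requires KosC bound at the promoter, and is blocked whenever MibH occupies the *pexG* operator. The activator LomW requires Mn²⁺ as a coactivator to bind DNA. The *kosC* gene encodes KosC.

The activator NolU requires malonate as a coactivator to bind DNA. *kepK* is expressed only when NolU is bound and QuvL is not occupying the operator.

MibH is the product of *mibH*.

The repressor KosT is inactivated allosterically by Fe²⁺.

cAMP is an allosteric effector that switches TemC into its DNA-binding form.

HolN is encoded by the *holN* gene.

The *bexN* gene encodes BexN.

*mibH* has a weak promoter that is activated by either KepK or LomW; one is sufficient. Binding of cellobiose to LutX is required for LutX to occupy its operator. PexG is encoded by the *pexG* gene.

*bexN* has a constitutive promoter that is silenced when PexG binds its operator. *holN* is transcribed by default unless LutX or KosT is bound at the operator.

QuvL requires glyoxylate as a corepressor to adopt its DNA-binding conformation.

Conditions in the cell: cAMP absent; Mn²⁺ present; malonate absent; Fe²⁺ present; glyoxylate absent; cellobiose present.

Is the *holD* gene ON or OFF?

OFF

Glyoxylate is absent, so QuvL is inactive.
Malonate is absent, so NolU is inactive.
Required activator NolU is absent, so *kepK* is not transcribed.
So KepK is not produced.
Mn²⁺ is present, so LomW is active.
Activator LomW is present, so *mibH* is transcribed.
So MibH is produced and active.
Cellobiose is present, so LutX is active.
Fe²⁺ is present, so KosT is inactive.
With repressor LutX bound, *holN* is not transcribed.
So HolN is not produced.
cAMP is absent, so TemC is inactive.
No activator is available at the *kosC* promoter, so *kosC* is not transcribed.
So KosC is not produced.
With repressor MibH bound, *pexG* is not transcribed.
So PexG is not produced.
With no repressor bound, *bexN* is transcribed.
So BexN is produced and active.
With repressor BexN bound, *holD* is not transcribed.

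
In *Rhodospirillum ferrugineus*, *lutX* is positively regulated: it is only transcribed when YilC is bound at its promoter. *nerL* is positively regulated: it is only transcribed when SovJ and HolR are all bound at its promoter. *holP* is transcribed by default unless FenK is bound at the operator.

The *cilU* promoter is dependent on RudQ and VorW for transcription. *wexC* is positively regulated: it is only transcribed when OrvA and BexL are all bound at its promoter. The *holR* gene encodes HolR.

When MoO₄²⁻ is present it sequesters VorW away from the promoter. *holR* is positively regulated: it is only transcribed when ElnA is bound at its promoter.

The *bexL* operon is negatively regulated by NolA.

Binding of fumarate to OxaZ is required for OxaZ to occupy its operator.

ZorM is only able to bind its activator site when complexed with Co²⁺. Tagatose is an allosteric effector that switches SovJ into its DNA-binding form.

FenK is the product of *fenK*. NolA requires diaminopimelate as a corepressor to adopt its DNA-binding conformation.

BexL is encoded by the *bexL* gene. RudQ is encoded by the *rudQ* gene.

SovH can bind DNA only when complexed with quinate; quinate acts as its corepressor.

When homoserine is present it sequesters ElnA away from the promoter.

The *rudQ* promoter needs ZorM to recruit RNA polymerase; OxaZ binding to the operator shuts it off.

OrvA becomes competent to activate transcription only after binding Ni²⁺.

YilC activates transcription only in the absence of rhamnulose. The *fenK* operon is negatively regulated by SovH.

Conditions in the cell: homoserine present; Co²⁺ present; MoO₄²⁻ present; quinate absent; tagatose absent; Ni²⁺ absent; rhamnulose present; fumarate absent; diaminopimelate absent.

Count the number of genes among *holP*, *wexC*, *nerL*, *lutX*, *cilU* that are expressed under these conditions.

Quinate is absent, so SovH is inactive.
With no repressor bound, *fenK* is transcribed.
So FenK is produced and active.
With repressor FenK bound, *holP* is not transcribed.
→ *holP* is OFF.
Ni²⁺ is absent, so OrvA is inactive.
Diaminopimelate is absent, so NolA is inactive.
With no repressor bound, *bexL* is transcribed.
So BexL is produced and active.
Required activator OrvA is absent, so *wexC* is not transcribed.
→ *wexC* is OFF.
Tagatose is absent, so SovJ is inactive.
Homoserine is present, so ElnA is inactive.
Required activator ElnA is absent, so *holR* is not transcribed.
So HolR is not produced.
Required activator SovJ is absent, so *nerL* is not transcribed.
→ *nerL* is OFF.
Rhamnulose is present, so YilC is inactive.
Required activator YilC is absent, so *lutX* is not transcribed.
→ *lutX* is OFF.
Fumarate is absent, so OxaZ is inactive.
Co²⁺ is present, so ZorM is active.
No repressor is bound and ZorM is active, so *rudQ* is transcribed.
So RudQ is produced and active.
MoO₄²⁻ is present, so VorW is inactive.
Required activator VorW is absent, so *cilU* is not transcribed.
→ *cilU* is OFF.
0 of the 5 genes are transcribed.

0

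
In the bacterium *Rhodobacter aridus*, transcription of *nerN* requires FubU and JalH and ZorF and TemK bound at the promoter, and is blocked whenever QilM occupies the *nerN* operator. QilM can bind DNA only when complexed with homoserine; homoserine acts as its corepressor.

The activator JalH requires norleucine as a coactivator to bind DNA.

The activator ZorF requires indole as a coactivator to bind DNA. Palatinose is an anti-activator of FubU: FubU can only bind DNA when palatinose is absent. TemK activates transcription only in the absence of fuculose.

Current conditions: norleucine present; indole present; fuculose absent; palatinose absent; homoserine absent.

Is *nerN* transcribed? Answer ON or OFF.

ON

Palatinose is absent, so FubU is active.
Norleucine is present, so JalH is active.
Indole is present, so ZorF is active.
Fuculose is absent, so TemK is active.
Homoserine is absent, so QilM is inactive.
No repressor is bound and FubU and JalH and ZorF and TemK are active, so *nerN* is transcribed.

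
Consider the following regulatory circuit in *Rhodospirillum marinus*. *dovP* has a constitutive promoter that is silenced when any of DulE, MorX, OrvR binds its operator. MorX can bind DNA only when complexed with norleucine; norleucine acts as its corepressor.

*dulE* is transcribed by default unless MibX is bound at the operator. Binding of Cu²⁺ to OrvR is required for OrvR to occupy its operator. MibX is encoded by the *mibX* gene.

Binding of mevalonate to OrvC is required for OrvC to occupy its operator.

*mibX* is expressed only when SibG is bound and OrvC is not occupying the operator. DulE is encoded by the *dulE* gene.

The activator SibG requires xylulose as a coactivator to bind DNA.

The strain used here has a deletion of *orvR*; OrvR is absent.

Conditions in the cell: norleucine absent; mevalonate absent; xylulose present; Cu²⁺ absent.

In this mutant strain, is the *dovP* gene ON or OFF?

ON

Xylulose is present, so SibG is active.
Mevalonate is absent, so OrvC is inactive.
No repressor is bound and SibG is active, so *mibX* is transcribed.
So MibX is produced and active.
With repressor MibX bound, *dulE* is not transcribed.
So DulE is not produced.
Norleucine is absent, so MorX is inactive.
OrvR is non-functional in this strain, so it has no effect.
With no repressor bound, *dovP* is transcribed.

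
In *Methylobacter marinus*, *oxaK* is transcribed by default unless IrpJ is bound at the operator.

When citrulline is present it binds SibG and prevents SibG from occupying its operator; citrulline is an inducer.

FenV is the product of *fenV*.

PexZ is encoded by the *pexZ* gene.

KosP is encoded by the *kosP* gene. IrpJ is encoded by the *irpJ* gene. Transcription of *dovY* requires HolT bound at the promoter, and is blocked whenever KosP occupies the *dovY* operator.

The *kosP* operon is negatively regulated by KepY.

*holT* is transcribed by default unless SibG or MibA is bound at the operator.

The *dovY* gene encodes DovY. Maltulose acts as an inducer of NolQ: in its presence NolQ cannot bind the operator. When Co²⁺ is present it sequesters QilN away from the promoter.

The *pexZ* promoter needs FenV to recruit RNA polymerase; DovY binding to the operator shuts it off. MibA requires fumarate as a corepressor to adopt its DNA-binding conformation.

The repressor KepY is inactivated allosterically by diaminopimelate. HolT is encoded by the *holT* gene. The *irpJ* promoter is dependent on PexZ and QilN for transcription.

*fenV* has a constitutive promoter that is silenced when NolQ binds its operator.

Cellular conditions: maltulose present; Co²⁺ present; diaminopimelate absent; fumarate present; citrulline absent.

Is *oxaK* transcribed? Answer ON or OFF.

Diaminopimelate is absent, so KepY is active.
With repressor KepY bound, *kosP* is not transcribed.
So KosP is not produced.
Citrulline is absent, so SibG is active.
Fumarate is present, so MibA is active.
With repressor SibG bound, *holT* is not transcribed.
So HolT is not produced.
Required activator HolT is absent, so *dovY* is not transcribed.
So DovY is not produced.
Maltulose is present, so NolQ is inactive.
With no repressor bound, *fenV* is transcribed.
So FenV is produced and active.
No repressor is bound and FenV is active, so *pexZ* is transcribed.
So PexZ is produced and active.
Co²⁺ is present, so QilN is inactive.
Required activator QilN is absent, so *irpJ* is not transcribed.
So IrpJ is not produced.
With no repressor bound, *oxaK* is transcribed.

ON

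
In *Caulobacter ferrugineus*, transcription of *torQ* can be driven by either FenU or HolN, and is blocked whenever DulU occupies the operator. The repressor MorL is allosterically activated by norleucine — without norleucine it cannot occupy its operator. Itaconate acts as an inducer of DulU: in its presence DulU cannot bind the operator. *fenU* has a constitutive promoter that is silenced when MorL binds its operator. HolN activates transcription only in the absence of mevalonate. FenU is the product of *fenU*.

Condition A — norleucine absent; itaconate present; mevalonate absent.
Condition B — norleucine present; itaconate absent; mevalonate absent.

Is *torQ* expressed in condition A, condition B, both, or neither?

Condition A:
Norleucine is absent, so MorL is inactive.
With no repressor bound, *fenU* is transcribed.
So FenU is produced and active.
Itaconate is present, so DulU is inactive.
Mevalonate is absent, so HolN is active.
Activator FenU is present, so *torQ* is transcribed.
→ *torQ* is ON in A.
Condition B:
Norleucine is present, so MorL is active.
With repressor MorL bound, *fenU* is not transcribed.
So FenU is not produced.
Itaconate is absent, so DulU is active.
Mevalonate is absent, so HolN is active.
With repressor DulU bound, *torQ* is not transcribed.
→ *torQ* is OFF in B.

A only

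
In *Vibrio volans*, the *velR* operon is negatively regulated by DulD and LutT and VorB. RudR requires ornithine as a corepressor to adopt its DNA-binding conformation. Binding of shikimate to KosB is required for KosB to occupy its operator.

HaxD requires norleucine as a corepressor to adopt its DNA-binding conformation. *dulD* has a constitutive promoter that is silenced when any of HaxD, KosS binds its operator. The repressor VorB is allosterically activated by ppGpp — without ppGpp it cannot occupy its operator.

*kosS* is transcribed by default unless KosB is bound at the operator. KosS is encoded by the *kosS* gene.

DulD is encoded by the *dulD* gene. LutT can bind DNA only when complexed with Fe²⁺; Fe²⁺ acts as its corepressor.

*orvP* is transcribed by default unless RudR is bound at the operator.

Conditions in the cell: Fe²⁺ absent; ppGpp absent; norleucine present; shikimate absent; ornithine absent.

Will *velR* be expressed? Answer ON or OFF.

ON

Norleucine is present, so HaxD is active.
Shikimate is absent, so KosB is inactive.
With no repressor bound, *kosS* is transcribed.
So KosS is produced and active.
With repressor HaxD bound, *dulD* is not transcribed.
So DulD is not produced.
Fe²⁺ is absent, so LutT is inactive.
ppGpp is absent, so VorB is inactive.
With no repressor bound, *velR* is transcribed.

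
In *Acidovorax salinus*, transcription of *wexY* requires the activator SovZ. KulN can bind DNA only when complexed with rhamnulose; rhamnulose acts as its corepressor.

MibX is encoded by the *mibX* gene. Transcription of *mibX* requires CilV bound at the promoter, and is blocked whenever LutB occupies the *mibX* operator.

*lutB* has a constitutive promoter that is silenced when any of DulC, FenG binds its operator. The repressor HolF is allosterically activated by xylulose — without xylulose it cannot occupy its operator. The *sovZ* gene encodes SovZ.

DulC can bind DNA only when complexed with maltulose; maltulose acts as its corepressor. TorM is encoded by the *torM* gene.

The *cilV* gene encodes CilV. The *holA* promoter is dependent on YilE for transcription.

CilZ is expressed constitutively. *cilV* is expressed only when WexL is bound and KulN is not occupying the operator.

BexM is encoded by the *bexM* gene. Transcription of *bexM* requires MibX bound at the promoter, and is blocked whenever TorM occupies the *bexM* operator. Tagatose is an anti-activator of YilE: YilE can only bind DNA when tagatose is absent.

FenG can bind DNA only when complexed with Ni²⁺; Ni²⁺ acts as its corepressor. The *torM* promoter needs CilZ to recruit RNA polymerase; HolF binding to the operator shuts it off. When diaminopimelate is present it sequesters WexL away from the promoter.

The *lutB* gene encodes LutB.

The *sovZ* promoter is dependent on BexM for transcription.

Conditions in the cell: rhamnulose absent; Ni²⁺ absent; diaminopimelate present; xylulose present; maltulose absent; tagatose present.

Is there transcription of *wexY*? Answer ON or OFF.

Rhamnulose is absent, so KulN is inactive.
Diaminopimelate is present, so WexL is inactive.
Required activator WexL is absent, so *cilV* is not transcribed.
So CilV is not produced.
Maltulose is absent, so DulC is inactive.
Ni²⁺ is absent, so FenG is inactive.
With no repressor bound, *lutB* is transcribed.
So LutB is produced and active.
With repressor LutB bound, *mibX* is not transcribed.
So MibX is not produced.
Xylulose is present, so HolF is active.
CilZ is produced constitutively and is active.
With repressor HolF bound, *torM* is not transcribed.
So TorM is not produced.
Required activator MibX is absent, so *bexM* is not transcribed.
So BexM is not produced.
Required activator BexM is absent, so *sovZ* is not transcribed.
So SovZ is not produced.
Required activator SovZ is absent, so *wexY* is not transcribed.

OFF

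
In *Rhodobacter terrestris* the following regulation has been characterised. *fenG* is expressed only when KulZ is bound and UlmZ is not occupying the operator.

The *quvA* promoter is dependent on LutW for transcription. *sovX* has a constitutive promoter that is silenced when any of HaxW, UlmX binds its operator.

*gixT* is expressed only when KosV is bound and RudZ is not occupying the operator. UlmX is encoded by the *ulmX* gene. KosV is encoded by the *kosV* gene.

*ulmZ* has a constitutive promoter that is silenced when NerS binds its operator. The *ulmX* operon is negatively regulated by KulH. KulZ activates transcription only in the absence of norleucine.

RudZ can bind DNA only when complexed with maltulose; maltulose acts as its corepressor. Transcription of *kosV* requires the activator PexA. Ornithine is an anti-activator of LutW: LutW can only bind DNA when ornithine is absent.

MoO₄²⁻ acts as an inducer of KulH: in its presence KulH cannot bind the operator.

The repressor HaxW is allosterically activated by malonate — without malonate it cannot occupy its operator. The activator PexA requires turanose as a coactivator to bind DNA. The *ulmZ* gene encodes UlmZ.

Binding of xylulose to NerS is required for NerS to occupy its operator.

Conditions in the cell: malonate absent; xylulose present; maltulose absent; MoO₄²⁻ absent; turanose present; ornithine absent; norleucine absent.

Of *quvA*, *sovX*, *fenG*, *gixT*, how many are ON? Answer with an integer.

Ornithine is absent, so LutW is active.
No repressor is bound and LutW is active, so *quvA* is transcribed.
→ *quvA* is ON.
Malonate is absent, so HaxW is inactive.
MoO₄²⁻ is absent, so KulH is active.
With repressor KulH bound, *ulmX* is not transcribed.
So UlmX is not produced.
With no repressor bound, *sovX* is transcribed.
→ *sovX* is ON.
Norleucine is absent, so KulZ is active.
Xylulose is present, so NerS is active.
With repressor NerS bound, *ulmZ* is not transcribed.
So UlmZ is not produced.
No repressor is bound and KulZ is active, so *fenG* is transcribed.
→ *fenG* is ON.
Maltulose is absent, so RudZ is inactive.
Turanose is present, so PexA is active.
No repressor is bound and PexA is active, so *kosV* is transcribed.
So KosV is produced and active.
No repressor is bound and KosV is active, so *gixT* is transcribed.
→ *gixT* is ON.
4 of the 4 genes are transcribed.

4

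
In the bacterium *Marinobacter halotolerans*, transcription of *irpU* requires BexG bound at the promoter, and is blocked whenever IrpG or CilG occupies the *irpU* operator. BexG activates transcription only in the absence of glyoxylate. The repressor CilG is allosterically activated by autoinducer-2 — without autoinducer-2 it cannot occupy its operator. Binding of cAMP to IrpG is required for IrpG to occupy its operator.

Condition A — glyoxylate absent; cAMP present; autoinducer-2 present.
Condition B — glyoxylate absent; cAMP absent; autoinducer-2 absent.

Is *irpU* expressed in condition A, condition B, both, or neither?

B only

Condition A:
Glyoxylate is absent, so BexG is active.
cAMP is present, so IrpG is active.
Autoinducer-2 is present, so CilG is active.
With repressor IrpG bound, *irpU* is not transcribed.
→ *irpU* is OFF in A.
Condition B:
Glyoxylate is absent, so BexG is active.
cAMP is absent, so IrpG is inactive.
Autoinducer-2 is absent, so CilG is inactive.
No repressor is bound and BexG is active, so *irpU* is transcribed.
→ *irpU* is ON in B.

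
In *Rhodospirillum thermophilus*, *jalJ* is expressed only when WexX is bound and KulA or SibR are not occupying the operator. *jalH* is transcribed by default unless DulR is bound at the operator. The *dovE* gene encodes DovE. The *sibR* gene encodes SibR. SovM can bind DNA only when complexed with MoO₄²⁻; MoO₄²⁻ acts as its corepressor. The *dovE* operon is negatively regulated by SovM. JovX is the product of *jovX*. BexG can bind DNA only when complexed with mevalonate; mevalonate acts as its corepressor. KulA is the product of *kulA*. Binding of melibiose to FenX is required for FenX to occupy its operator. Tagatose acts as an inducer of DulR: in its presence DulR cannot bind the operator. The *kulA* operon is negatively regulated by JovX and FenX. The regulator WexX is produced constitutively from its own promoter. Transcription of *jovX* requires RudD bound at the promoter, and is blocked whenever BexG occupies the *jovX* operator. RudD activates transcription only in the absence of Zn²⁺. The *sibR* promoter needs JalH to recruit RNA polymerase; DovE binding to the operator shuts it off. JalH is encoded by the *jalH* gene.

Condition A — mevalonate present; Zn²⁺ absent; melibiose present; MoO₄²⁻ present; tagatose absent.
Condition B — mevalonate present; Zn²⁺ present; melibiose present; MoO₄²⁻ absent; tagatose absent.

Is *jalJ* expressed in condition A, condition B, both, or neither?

Condition A:
WexX is produced constitutively and is active.
Mevalonate is present, so BexG is active.
Zn²⁺ is absent, so RudD is active.
With repressor BexG bound, *jovX* is not transcribed.
So JovX is not produced.
Melibiose is present, so FenX is active.
With repressor FenX bound, *kulA* is not transcribed.
So KulA is not produced.
MoO₄²⁻ is present, so SovM is active.
With repressor SovM bound, *dovE* is not transcribed.
So DovE is not produced.
Tagatose is absent, so DulR is active.
With repressor DulR bound, *jalH* is not transcribed.
So JalH is not produced.
Required activator JalH is absent, so *sibR* is not transcribed.
So SibR is not produced.
No repressor is bound and WexX is active, so *jalJ* is transcribed.
→ *jalJ* is ON in A.
Condition B:
WexX is produced constitutively and is active.
Mevalonate is present, so BexG is active.
Zn²⁺ is present, so RudD is inactive.
With repressor BexG bound, *jovX* is not transcribed.
So JovX is not produced.
Melibiose is present, so FenX is active.
With repressor FenX bound, *kulA* is not transcribed.
So KulA is not produced.
MoO₄²⁻ is absent, so SovM is inactive.
With no repressor bound, *dovE* is transcribed.
So DovE is produced and active.
Tagatose is absent, so DulR is active.
With repressor DulR bound, *jalH* is not transcribed.
So JalH is not produced.
With repressor DovE bound, *sibR* is not transcribed.
So SibR is not produced.
No repressor is bound and WexX is active, so *jalJ* is transcribed.
→ *jalJ* is ON in B.

both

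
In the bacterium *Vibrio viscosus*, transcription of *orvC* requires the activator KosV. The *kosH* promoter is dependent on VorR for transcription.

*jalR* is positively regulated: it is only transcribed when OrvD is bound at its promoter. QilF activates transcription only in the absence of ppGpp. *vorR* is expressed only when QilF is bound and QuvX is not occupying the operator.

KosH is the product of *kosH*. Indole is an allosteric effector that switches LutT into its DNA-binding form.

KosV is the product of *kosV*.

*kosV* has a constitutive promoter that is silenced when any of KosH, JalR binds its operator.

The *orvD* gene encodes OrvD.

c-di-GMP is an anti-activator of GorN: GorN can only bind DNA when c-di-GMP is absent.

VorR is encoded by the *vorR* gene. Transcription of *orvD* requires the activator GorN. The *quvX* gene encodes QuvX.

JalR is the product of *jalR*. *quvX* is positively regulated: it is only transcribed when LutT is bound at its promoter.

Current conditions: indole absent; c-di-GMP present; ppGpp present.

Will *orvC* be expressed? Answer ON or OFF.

ON

Indole is absent, so LutT is inactive.
Required activator LutT is absent, so *quvX* is not transcribed.
So QuvX is not produced.
ppGpp is present, so QilF is inactive.
Required activator QilF is absent, so *vorR* is not transcribed.
So VorR is not produced.
Required activator VorR is absent, so *kosH* is not transcribed.
So KosH is not produced.
c-di-GMP is present, so GorN is inactive.
Required activator GorN is absent, so *orvD* is not transcribed.
So OrvD is not produced.
Required activator OrvD is absent, so *jalR* is not transcribed.
So JalR is not produced.
With no repressor bound, *kosV* is transcribed.
So KosV is produced and active.
No repressor is bound and KosV is active, so *orvC* is transcribed.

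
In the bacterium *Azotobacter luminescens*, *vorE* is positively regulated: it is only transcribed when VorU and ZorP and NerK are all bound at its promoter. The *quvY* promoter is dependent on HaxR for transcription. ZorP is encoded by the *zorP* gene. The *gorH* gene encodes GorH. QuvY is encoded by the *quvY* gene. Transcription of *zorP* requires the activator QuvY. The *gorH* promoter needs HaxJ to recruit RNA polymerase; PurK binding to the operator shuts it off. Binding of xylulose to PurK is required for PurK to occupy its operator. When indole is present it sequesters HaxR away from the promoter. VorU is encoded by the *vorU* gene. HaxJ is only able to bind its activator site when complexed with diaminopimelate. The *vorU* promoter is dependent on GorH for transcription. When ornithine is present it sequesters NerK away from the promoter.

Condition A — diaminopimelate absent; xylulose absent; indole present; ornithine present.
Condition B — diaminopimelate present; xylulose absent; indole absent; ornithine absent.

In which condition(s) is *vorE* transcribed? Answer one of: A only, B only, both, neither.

Condition A:
Diaminopimelate is absent, so HaxJ is inactive.
Xylulose is absent, so PurK is inactive.
Required activator HaxJ is absent, so *gorH* is not transcribed.
So GorH is not produced.
Required activator GorH is absent, so *vorU* is not transcribed.
So VorU is not produced.
Indole is present, so HaxR is inactive.
Required activator HaxR is absent, so *quvY* is not transcribed.
So QuvY is not produced.
Required activator QuvY is absent, so *zorP* is not transcribed.
So ZorP is not produced.
Ornithine is present, so NerK is inactive.
Required activator VorU is absent, so *vorE* is not transcribed.
→ *vorE* is OFF in A.
Condition B:
Diaminopimelate is present, so HaxJ is active.
Xylulose is absent, so PurK is inactive.
No repressor is bound and HaxJ is active, so *gorH* is transcribed.
So GorH is produced and active.
No repressor is bound and GorH is active, so *vorU* is transcribed.
So VorU is produced and active.
Indole is absent, so HaxR is active.
No repressor is bound and HaxR is active, so *quvY* is transcribed.
So QuvY is produced and active.
No repressor is bound and QuvY is active, so *zorP* is transcribed.
So ZorP is produced and active.
Ornithine is absent, so NerK is active.
No repressor is bound and VorU and ZorP and NerK are active, so *vorE* is transcribed.
→ *vorE* is ON in B.

B only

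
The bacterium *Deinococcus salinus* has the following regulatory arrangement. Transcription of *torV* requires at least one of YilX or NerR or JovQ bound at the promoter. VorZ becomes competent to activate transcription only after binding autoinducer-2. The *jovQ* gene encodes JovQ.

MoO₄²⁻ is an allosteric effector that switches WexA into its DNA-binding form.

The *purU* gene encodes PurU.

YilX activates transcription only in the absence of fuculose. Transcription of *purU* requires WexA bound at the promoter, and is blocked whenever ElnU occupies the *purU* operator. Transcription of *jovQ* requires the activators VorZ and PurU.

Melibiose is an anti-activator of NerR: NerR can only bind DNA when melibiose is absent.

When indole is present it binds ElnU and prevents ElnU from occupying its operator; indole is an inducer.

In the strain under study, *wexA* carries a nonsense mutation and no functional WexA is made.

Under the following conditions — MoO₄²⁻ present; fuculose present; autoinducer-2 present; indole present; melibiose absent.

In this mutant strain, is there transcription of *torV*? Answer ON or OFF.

Fuculose is present, so YilX is inactive.
Melibiose is absent, so NerR is active.
Autoinducer-2 is present, so VorZ is active.
WexA is non-functional in this strain, so it has no effect.
Indole is present, so ElnU is inactive.
Required activator WexA is absent, so *purU* is not transcribed.
So PurU is not produced.
Required activator PurU is absent, so *jovQ* is not transcribed.
So JovQ is not produced.
Activator NerR is present, so *torV* is transcribed.

ON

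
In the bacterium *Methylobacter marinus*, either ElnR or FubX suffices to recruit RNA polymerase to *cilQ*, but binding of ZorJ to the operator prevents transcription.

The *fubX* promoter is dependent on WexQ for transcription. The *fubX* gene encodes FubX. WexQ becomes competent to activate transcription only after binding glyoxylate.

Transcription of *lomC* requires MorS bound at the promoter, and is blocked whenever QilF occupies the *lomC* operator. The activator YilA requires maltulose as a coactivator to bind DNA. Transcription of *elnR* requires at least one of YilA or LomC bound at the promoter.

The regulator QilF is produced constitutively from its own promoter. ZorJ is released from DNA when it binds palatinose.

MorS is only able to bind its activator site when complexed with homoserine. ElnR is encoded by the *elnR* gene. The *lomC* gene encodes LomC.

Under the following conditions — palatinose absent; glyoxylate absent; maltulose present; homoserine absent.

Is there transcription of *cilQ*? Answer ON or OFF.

Maltulose is present, so YilA is active.
QilF is produced constitutively and is active.
Homoserine is absent, so MorS is inactive.
With repressor QilF bound, *lomC* is not transcribed.
So LomC is not produced.
Activator YilA is present, so *elnR* is transcribed.
So ElnR is produced and active.
Glyoxylate is absent, so WexQ is inactive.
Required activator WexQ is absent, so *fubX* is not transcribed.
So FubX is not produced.
Palatinose is absent, so ZorJ is active.
With repressor ZorJ bound, *cilQ* is not transcribed.

OFF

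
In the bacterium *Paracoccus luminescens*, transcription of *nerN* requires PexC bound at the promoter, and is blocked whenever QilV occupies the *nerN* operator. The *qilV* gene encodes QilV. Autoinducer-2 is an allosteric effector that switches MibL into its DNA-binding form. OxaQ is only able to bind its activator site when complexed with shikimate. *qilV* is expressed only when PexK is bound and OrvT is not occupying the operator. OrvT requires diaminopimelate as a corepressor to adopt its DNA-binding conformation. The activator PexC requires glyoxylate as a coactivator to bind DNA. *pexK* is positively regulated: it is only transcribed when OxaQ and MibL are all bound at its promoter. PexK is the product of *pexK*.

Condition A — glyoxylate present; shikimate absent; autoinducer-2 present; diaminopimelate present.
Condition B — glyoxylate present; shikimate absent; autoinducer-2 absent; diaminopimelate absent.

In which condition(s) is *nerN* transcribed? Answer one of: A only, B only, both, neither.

Condition A:
Glyoxylate is present, so PexC is active.
Shikimate is absent, so OxaQ is inactive.
Autoinducer-2 is present, so MibL is active.
Required activator OxaQ is absent, so *pexK* is not transcribed.
So PexK is not produced.
Diaminopimelate is present, so OrvT is active.
With repressor OrvT bound, *qilV* is not transcribed.
So QilV is not produced.
No repressor is bound and PexC is active, so *nerN* is transcribed.
→ *nerN* is ON in A.
Condition B:
Glyoxylate is present, so PexC is active.
Shikimate is absent, so OxaQ is inactive.
Autoinducer-2 is absent, so MibL is inactive.
Required activator OxaQ is absent, so *pexK* is not transcribed.
So PexK is not produced.
Diaminopimelate is absent, so OrvT is inactive.
Required activator PexK is absent, so *qilV* is not transcribed.
So QilV is not produced.
No repressor is bound and PexC is active, so *nerN* is transcribed.
→ *nerN* is ON in B.

both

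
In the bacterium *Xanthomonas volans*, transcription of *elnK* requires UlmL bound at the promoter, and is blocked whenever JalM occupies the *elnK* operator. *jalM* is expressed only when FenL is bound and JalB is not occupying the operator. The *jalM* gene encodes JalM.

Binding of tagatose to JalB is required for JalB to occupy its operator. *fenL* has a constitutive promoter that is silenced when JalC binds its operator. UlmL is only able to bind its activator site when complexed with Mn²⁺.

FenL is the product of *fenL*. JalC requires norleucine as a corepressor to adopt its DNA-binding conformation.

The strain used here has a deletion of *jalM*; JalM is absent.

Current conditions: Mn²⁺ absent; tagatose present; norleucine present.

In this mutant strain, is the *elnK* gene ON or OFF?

OFF

Mn²⁺ is absent, so UlmL is inactive.
JalM is non-functional in this strain, so it has no effect.
Required activator UlmL is absent, so *elnK* is not transcribed.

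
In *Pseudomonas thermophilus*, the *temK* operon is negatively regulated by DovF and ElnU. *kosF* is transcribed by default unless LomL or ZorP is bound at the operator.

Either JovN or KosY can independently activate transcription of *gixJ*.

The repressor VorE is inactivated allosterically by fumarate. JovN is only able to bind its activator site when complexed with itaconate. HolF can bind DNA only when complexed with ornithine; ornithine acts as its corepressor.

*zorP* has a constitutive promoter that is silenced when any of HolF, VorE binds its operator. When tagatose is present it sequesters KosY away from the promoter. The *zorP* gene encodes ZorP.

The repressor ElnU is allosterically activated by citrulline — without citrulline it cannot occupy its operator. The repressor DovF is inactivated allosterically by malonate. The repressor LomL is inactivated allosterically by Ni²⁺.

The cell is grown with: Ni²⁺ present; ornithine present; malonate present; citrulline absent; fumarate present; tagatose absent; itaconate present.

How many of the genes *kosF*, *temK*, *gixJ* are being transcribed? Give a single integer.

3

Ni²⁺ is present, so LomL is inactive.
Ornithine is present, so HolF is active.
Fumarate is present, so VorE is inactive.
With repressor HolF bound, *zorP* is not transcribed.
So ZorP is not produced.
With no repressor bound, *kosF* is transcribed.
→ *kosF* is ON.
Malonate is present, so DovF is inactive.
Citrulline is absent, so ElnU is inactive.
With no repressor bound, *temK* is transcribed.
→ *temK* is ON.
Itaconate is present, so JovN is active.
Tagatose is absent, so KosY is active.
Activator JovN is present, so *gixJ* is transcribed.
→ *gixJ* is ON.
3 of the 3 genes are transcribed.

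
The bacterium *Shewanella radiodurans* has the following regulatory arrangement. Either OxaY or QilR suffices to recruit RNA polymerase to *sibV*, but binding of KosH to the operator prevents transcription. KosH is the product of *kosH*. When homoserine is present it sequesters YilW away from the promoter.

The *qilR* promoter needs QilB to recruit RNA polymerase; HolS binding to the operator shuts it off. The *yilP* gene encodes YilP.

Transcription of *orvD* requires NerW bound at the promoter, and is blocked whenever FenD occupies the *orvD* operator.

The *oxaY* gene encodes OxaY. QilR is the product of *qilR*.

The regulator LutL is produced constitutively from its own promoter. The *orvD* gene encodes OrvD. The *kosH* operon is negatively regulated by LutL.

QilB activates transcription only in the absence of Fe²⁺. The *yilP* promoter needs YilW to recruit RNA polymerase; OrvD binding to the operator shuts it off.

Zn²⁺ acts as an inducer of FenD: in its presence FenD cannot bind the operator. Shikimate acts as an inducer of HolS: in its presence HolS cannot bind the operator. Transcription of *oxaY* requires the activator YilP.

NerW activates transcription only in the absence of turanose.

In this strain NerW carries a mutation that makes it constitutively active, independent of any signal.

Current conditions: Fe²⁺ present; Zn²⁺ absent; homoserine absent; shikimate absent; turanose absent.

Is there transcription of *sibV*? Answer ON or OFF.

Homoserine is absent, so YilW is active.
NerW is constitutively active in this strain.
Zn²⁺ is absent, so FenD is active.
With repressor FenD bound, *orvD* is not transcribed.
So OrvD is not produced.
No repressor is bound and YilW is active, so *yilP* is transcribed.
So YilP is produced and active.
No repressor is bound and YilP is active, so *oxaY* is transcribed.
So OxaY is produced and active.
Shikimate is absent, so HolS is active.
Fe²⁺ is present, so QilB is inactive.
With repressor HolS bound, *qilR* is not transcribed.
So QilR is not produced.
LutL is produced constitutively and is active.
With repressor LutL bound, *kosH* is not transcribed.
So KosH is not produced.
Activator OxaY is present, so *sibV* is transcribed.

ON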